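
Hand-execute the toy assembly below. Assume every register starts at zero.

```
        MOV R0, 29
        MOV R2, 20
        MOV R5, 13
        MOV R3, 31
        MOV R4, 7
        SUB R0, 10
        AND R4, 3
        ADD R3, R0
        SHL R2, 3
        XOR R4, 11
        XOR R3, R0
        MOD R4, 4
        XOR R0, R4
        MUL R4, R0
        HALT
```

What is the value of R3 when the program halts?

33

R0=29
R2=20
R5=13
R3=31
R4=7
R0=29-10=19
R4=7&3=3
R3=31+19=50
R2=20<<3=160
R4=3^11=8
R3=50^19=33
R4=8%4=0
R0=19^0=19
R4=0*19=0
halt.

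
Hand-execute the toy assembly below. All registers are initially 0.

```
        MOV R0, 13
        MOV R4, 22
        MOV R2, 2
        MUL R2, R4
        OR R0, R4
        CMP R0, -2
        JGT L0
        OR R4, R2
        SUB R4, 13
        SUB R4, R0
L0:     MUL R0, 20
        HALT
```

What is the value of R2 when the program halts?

44

MOV R0, 13 → R0=13
MOV R4, 22 → R4=22
MOV R2, 2 → R2=2
MUL R2, R4 → R2=2*22=44
OR R0, R4 → R0=13|22=31
CMP R0, -2  (cmp 31,-2)
JGT L0: taken
MUL R0, 20 → R0=31*20=620
halt.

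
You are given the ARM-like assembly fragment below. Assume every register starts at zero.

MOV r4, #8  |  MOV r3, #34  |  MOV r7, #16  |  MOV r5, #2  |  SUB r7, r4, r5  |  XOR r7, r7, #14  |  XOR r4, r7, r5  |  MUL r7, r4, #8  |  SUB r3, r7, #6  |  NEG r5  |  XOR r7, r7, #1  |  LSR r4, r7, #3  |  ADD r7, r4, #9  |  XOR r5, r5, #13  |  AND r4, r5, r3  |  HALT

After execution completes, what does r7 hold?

MOV r4, #8 → r4=8
MOV r3, #34 → r3=34
MOV r7, #16 → r7=16
MOV r5, #2 → r5=2
SUB r7, r4, r5 → r7=8-2=6
XOR r7, r7, #14 → r7=6^14=8
XOR r4, r7, r5 → r4=8^2=10
MUL r7, r4, #8 → r7=10*8=80
SUB r3, r7, #6 → r3=80-6=74
NEG r5 → r5=-(2)=-2
XOR r7, r7, #1 → r7=80^1=81
LSR r4, r7, #3 → r4=81>>3=10
ADD r7, r4, #9 → r7=10+9=19
XOR r5, r5, #13 → r5=(-2)^13=-13
AND r4, r5, r3 → r4=(-13)&74=66
halt.

19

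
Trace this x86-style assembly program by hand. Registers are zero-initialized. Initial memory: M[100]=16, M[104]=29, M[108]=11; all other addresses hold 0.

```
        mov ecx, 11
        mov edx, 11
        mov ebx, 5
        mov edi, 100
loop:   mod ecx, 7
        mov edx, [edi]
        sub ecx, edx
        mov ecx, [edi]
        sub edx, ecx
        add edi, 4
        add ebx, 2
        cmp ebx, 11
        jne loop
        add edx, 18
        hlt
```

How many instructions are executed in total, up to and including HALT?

33

after mov ecx, 11: ecx=11
after mov edx, 11: edx=11
after mov ebx, 5: ebx=5
after mov edi, 100: edi=100
after mod ecx, 7: ecx=11%7=4
after mov edx, [edi]: edx=M[100]=16
after sub ecx, edx: ecx=4-16=-12
after mov ecx, [edi]: ecx=M[100]=16
after sub edx, ecx: edx=16-16=0
after add edi, 4: edi=100+4=104
after add ebx, 2: ebx=5+2=7
cmp ebx, 11  (cmp 7,11)
jne loop: taken
after mod ecx, 7: ecx=16%7=2
after mov edx, [edi]: edx=M[104]=29
after sub ecx, edx: ecx=2-29=-27
after mov ecx, [edi]: ecx=M[104]=29
after sub edx, ecx: edx=29-29=0
after add edi, 4: edi=104+4=108
after add ebx, 2: ebx=7+2=9
cmp ebx, 11  (cmp 9,11)
jne loop: taken
after mod ecx, 7: ecx=29%7=1
after mov edx, [edi]: edx=M[108]=11
after sub ecx, edx: ecx=1-11=-10
after mov ecx, [edi]: ecx=M[108]=11
after sub edx, ecx: edx=11-11=0
after add edi, 4: edi=108+4=112
after add ebx, 2: ebx=9+2=11
cmp ebx, 11  (cmp 11,11)
jne loop: not taken
after add edx, 18: edx=0+18=18
halt.
Total executed instructions: 33.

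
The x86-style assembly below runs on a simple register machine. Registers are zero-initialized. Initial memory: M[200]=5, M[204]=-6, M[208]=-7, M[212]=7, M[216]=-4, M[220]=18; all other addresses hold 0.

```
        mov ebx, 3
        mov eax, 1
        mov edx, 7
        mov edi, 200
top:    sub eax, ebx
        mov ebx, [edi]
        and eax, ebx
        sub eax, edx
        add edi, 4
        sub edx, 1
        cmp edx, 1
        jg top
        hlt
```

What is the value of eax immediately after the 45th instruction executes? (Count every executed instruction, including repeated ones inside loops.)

ebx=3
eax=1
edx=7
edi=200
eax=1-3=-2
ebx=M[200]=5
eax=(-2)&5=4
eax=4-7=-3
edi=200+4=204
edx=7-1=6
cmp edx, 1  (cmp 6,1)
jg top: taken
eax=(-3)-5=-8
ebx=M[204]=-6
eax=(-8)&(-6)=-8
eax=(-8)-6=-14
edi=204+4=208
edx=6-1=5
cmp edx, 1  (cmp 5,1)
jg top: taken
eax=(-14)-(-6)=-8
ebx=M[208]=-7
eax=(-8)&(-7)=-8
eax=(-8)-5=-13
edi=208+4=212
edx=5-1=4
cmp edx, 1  (cmp 4,1)
jg top: taken
eax=(-13)-(-7)=-6
ebx=M[212]=7
eax=(-6)&7=2
eax=2-4=-2
edi=212+4=216
edx=4-1=3
cmp edx, 1  (cmp 3,1)
jg top: taken
eax=(-2)-7=-9
ebx=M[216]=-4
eax=(-9)&(-4)=-12
eax=(-12)-3=-15
edi=216+4=220
edx=3-1=2
cmp edx, 1  (cmp 2,1)
jg top: taken
eax=(-15)-(-4)=-11
After step 45: eax = -11.

-11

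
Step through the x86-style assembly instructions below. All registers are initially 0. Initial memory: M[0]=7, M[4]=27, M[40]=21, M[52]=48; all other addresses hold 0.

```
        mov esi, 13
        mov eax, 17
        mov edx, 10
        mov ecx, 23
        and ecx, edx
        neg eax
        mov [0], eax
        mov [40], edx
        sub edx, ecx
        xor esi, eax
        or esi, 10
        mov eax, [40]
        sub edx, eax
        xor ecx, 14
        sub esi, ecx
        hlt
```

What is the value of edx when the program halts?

-2

esi=13
eax=17
edx=10
ecx=23
ecx=23&10=2
eax=-(17)=-17
mov [0], eax → M[0]=-17
mov [40], edx → M[40]=10
edx=10-2=8
esi=13^(-17)=-30
esi=(-30)|10=-22
eax=M[40]=10
edx=8-10=-2
ecx=2^14=12
esi=(-22)-12=-34
halt.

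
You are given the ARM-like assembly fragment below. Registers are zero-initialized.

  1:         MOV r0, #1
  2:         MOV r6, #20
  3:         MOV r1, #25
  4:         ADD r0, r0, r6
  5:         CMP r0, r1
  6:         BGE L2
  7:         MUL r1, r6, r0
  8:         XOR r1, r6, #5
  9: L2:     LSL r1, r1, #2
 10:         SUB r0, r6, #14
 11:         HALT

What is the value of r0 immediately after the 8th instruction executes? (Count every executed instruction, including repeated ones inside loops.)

after MOV r0, #1: r0=1
after MOV r6, #20: r6=20
after MOV r1, #25: r1=25
after ADD r0, r0, r6: r0=1+20=21
CMP r0, r1  (cmp 21,25)
BGE L2: not taken
after MUL r1, r6, r0: r1=20*21=420
after XOR r1, r6, #5: r1=20^5=17
After step 8: r0 = 21.

21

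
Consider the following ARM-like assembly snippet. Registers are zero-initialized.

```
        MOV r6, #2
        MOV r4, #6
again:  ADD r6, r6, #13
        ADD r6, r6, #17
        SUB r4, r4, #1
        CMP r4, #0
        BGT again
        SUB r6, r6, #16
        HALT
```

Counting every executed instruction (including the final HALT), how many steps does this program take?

after MOV r6, #2: r6=2
after MOV r4, #6: r4=6
after ADD r6, r6, #13: r6=2+13=15
after ADD r6, r6, #17: r6=15+17=32
after SUB r4, r4, #1: r4=6-1=5
CMP r4, #0  (cmp 5,0)
BGT again: taken
after ADD r6, r6, #13: r6=32+13=45
after ADD r6, r6, #17: r6=45+17=62
after SUB r4, r4, #1: r4=5-1=4
CMP r4, #0  (cmp 4,0)
BGT again: taken
after ADD r6, r6, #13: r6=62+13=75
after ADD r6, r6, #17: r6=75+17=92
after SUB r4, r4, #1: r4=4-1=3
CMP r4, #0  (cmp 3,0)
BGT again: taken
after ADD r6, r6, #13: r6=92+13=105
after ADD r6, r6, #17: r6=105+17=122
after SUB r4, r4, #1: r4=3-1=2
CMP r4, #0  (cmp 2,0)
BGT again: taken
after ADD r6, r6, #13: r6=122+13=135
after ADD r6, r6, #17: r6=135+17=152
after SUB r4, r4, #1: r4=2-1=1
CMP r4, #0  (cmp 1,0)
BGT again: taken
after ADD r6, r6, #13: r6=152+13=165
after ADD r6, r6, #17: r6=165+17=182
after SUB r4, r4, #1: r4=1-1=0
CMP r4, #0  (cmp 0,0)
BGT again: not taken
after SUB r6, r6, #16: r6=182-16=166
halt.
Total executed instructions: 34.

34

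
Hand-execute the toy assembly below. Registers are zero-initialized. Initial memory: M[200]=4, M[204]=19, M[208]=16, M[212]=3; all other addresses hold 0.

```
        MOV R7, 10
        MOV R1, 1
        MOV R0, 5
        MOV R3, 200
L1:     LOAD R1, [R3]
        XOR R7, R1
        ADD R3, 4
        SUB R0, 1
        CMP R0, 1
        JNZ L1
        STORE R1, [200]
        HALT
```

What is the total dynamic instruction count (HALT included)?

30

R7=10
R1=1
R0=5
R3=200
R1=M[200]=4
R7=10^4=14
R3=200+4=204
R0=5-1=4
CMP R0, 1  (cmp 4,1)
JNZ L1: taken
R1=M[204]=19
R7=14^19=29
R3=204+4=208
R0=4-1=3
CMP R0, 1  (cmp 3,1)
JNZ L1: taken
R1=M[208]=16
R7=29^16=13
R3=208+4=212
R0=3-1=2
CMP R0, 1  (cmp 2,1)
JNZ L1: taken
R1=M[212]=3
R7=13^3=14
R3=212+4=216
R0=2-1=1
CMP R0, 1  (cmp 1,1)
JNZ L1: not taken
STORE R1, [200] → M[200]=3
halt.
Total executed instructions: 30.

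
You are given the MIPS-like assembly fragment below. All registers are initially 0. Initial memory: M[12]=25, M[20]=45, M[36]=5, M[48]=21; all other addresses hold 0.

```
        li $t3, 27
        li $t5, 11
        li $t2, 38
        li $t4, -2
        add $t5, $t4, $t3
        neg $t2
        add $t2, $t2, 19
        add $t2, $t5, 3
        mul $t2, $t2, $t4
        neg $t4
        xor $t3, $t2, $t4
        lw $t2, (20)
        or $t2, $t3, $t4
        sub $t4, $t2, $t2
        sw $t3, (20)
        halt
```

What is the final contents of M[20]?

$t3=27
$t5=11
$t2=38
$t4=-2
$t5=(-2)+27=25
$t2=-(38)=-38
$t2=(-38)+19=-19
$t2=25+3=28
$t2=28*(-2)=-56
$t4=-(-2)=2
$t3=(-56)^2=-54
$t2=M[20]=45
$t2=(-54)|2=-54
$t4=(-54)-(-54)=0
sw $t3, (20) → M[20]=-54
halt.

-54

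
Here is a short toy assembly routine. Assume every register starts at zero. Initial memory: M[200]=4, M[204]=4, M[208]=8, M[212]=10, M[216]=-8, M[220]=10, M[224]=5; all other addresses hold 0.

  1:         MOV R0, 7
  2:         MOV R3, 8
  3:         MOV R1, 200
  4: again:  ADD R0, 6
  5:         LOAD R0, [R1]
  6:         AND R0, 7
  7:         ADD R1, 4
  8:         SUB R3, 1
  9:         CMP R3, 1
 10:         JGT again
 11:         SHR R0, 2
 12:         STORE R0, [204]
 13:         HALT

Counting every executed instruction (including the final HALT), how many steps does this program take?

55

MOV R0, 7 → R0=7
MOV R3, 8 → R3=8
MOV R1, 200 → R1=200
ADD R0, 6 → R0=7+6=13
LOAD R0, [R1] → R0=M[200]=4
AND R0, 7 → R0=4&7=4
ADD R1, 4 → R1=200+4=204
SUB R3, 1 → R3=8-1=7
CMP R3, 1  (cmp 7,1)
JGT again: taken
ADD R0, 6 → R0=4+6=10
LOAD R0, [R1] → R0=M[204]=4
AND R0, 7 → R0=4&7=4
ADD R1, 4 → R1=204+4=208
SUB R3, 1 → R3=7-1=6
CMP R3, 1  (cmp 6,1)
JGT again: taken
ADD R0, 6 → R0=4+6=10
LOAD R0, [R1] → R0=M[208]=8
AND R0, 7 → R0=8&7=0
ADD R1, 4 → R1=208+4=212
SUB R3, 1 → R3=6-1=5
CMP R3, 1  (cmp 5,1)
JGT again: taken
ADD R0, 6 → R0=0+6=6
LOAD R0, [R1] → R0=M[212]=10
AND R0, 7 → R0=10&7=2
ADD R1, 4 → R1=212+4=216
SUB R3, 1 → R3=5-1=4
CMP R3, 1  (cmp 4,1)
JGT again: taken
ADD R0, 6 → R0=2+6=8
LOAD R0, [R1] → R0=M[216]=-8
AND R0, 7 → R0=(-8)&7=0
ADD R1, 4 → R1=216+4=220
SUB R3, 1 → R3=4-1=3
CMP R3, 1  (cmp 3,1)
JGT again: taken
ADD R0, 6 → R0=0+6=6
LOAD R0, [R1] → R0=M[220]=10
AND R0, 7 → R0=10&7=2
ADD R1, 4 → R1=220+4=224
SUB R3, 1 → R3=3-1=2
CMP R3, 1  (cmp 2,1)
JGT again: taken
ADD R0, 6 → R0=2+6=8
LOAD R0, [R1] → R0=M[224]=5
AND R0, 7 → R0=5&7=5
ADD R1, 4 → R1=224+4=228
SUB R3, 1 → R3=2-1=1
CMP R3, 1  (cmp 1,1)
JGT again: not taken
SHR R0, 2 → R0=5>>2=1
STORE R0, [204] → M[204]=1
halt.
Total executed instructions: 55.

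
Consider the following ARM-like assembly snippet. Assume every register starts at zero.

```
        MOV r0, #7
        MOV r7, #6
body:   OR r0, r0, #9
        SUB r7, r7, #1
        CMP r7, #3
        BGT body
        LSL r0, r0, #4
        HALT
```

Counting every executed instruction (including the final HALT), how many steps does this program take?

r0=7
r7=6
r0=7|9=15
r7=6-1=5
CMP r7, #3  (cmp 5,3)
BGT body: taken
r0=15|9=15
r7=5-1=4
CMP r7, #3  (cmp 4,3)
BGT body: taken
r0=15|9=15
r7=4-1=3
CMP r7, #3  (cmp 3,3)
BGT body: not taken
r0=15<<4=240
halt.
Total executed instructions: 16.

16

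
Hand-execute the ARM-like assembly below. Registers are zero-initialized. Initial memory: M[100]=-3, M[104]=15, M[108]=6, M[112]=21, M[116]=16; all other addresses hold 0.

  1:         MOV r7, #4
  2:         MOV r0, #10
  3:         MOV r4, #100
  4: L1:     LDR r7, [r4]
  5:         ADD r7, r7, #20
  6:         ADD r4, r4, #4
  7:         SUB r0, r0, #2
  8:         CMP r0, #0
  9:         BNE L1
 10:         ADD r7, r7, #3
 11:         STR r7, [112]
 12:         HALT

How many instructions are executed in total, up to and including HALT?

r7=4
r0=10
r4=100
r7=M[100]=-3
r7=(-3)+20=17
r4=100+4=104
r0=10-2=8
CMP r0, #0  (cmp 8,0)
BNE L1: taken
r7=M[104]=15
r7=15+20=35
r4=104+4=108
r0=8-2=6
CMP r0, #0  (cmp 6,0)
BNE L1: taken
r7=M[108]=6
r7=6+20=26
r4=108+4=112
r0=6-2=4
CMP r0, #0  (cmp 4,0)
BNE L1: taken
r7=M[112]=21
r7=21+20=41
r4=112+4=116
r0=4-2=2
CMP r0, #0  (cmp 2,0)
BNE L1: taken
r7=M[116]=16
r7=16+20=36
r4=116+4=120
r0=2-2=0
CMP r0, #0  (cmp 0,0)
BNE L1: not taken
r7=36+3=39
STR r7, [112] → M[112]=39
halt.
Total executed instructions: 36.

36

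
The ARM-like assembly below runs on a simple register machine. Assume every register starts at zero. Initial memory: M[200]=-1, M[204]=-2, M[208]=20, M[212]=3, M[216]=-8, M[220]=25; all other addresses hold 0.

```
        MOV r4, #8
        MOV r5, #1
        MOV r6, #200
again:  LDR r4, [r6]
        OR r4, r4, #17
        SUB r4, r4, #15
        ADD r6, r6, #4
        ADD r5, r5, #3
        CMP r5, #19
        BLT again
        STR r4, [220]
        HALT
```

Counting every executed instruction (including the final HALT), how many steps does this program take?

r4=8
r5=1
r6=200
r4=M[200]=-1
r4=(-1)|17=-1
r4=(-1)-15=-16
r6=200+4=204
r5=1+3=4
CMP r5, #19  (cmp 4,19)
BLT again: taken
r4=M[204]=-2
r4=(-2)|17=-1
r4=(-1)-15=-16
r6=204+4=208
r5=4+3=7
CMP r5, #19  (cmp 7,19)
BLT again: taken
r4=M[208]=20
r4=20|17=21
r4=21-15=6
r6=208+4=212
r5=7+3=10
CMP r5, #19  (cmp 10,19)
BLT again: taken
r4=M[212]=3
r4=3|17=19
r4=19-15=4
r6=212+4=216
r5=10+3=13
CMP r5, #19  (cmp 13,19)
BLT again: taken
r4=M[216]=-8
r4=(-8)|17=-7
r4=(-7)-15=-22
r6=216+4=220
r5=13+3=16
CMP r5, #19  (cmp 16,19)
BLT again: taken
r4=M[220]=25
r4=25|17=25
r4=25-15=10
r6=220+4=224
r5=16+3=19
CMP r5, #19  (cmp 19,19)
BLT again: not taken
STR r4, [220] → M[220]=10
halt.
Total executed instructions: 47.

47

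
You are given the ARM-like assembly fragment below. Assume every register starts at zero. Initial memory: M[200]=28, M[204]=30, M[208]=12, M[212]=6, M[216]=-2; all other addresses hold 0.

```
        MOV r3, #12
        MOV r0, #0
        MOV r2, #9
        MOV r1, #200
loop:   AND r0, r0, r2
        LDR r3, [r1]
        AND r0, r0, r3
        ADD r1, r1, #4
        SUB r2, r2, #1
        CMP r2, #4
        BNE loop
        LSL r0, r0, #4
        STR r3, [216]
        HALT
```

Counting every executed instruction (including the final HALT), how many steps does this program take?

42

r3=12
r0=0
r2=9
r1=200
r0=0&9=0
r3=M[200]=28
r0=0&28=0
r1=200+4=204
r2=9-1=8
CMP r2, #4  (cmp 8,4)
BNE loop: taken
r0=0&8=0
r3=M[204]=30
r0=0&30=0
r1=204+4=208
r2=8-1=7
CMP r2, #4  (cmp 7,4)
BNE loop: taken
r0=0&7=0
r3=M[208]=12
r0=0&12=0
r1=208+4=212
r2=7-1=6
CMP r2, #4  (cmp 6,4)
BNE loop: taken
r0=0&6=0
r3=M[212]=6
r0=0&6=0
r1=212+4=216
r2=6-1=5
CMP r2, #4  (cmp 5,4)
BNE loop: taken
r0=0&5=0
r3=M[216]=-2
r0=0&(-2)=0
r1=216+4=220
r2=5-1=4
CMP r2, #4  (cmp 4,4)
BNE loop: not taken
r0=0<<4=0
STR r3, [216] → M[216]=-2
halt.
Total executed instructions: 42.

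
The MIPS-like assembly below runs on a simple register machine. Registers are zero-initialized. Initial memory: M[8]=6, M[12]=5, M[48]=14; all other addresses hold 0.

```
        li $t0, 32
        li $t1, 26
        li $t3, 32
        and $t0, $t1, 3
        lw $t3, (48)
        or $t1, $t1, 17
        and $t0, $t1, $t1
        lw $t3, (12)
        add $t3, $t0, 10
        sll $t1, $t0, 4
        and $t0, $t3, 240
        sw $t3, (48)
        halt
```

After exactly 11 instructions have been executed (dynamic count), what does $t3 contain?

37

li $t0, 32 → $t0=32
li $t1, 26 → $t1=26
li $t3, 32 → $t3=32
and $t0, $t1, 3 → $t0=26&3=2
lw $t3, (48) → $t3=M[48]=14
or $t1, $t1, 17 → $t1=26|17=27
and $t0, $t1, $t1 → $t0=27&27=27
lw $t3, (12) → $t3=M[12]=5
add $t3, $t0, 10 → $t3=27+10=37
sll $t1, $t0, 4 → $t1=27<<4=432
and $t0, $t3, 240 → $t0=37&240=32
After step 11: $t3 = 37.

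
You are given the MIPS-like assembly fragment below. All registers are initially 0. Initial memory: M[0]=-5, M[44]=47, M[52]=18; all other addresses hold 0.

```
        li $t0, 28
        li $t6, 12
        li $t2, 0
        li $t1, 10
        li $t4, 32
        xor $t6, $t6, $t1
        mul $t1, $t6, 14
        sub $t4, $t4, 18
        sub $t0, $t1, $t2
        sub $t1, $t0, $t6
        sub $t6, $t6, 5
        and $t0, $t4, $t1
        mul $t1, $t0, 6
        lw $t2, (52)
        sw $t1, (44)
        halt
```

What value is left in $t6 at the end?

li $t0, 28 → $t0=28
li $t6, 12 → $t6=12
li $t2, 0 → $t2=0
li $t1, 10 → $t1=10
li $t4, 32 → $t4=32
xor $t6, $t6, $t1 → $t6=12^10=6
mul $t1, $t6, 14 → $t1=6*14=84
sub $t4, $t4, 18 → $t4=32-18=14
sub $t0, $t1, $t2 → $t0=84-0=84
sub $t1, $t0, $t6 → $t1=84-6=78
sub $t6, $t6, 5 → $t6=6-5=1
and $t0, $t4, $t1 → $t0=14&78=14
mul $t1, $t0, 6 → $t1=14*6=84
lw $t2, (52) → $t2=M[52]=18
sw $t1, (44) → M[44]=84
halt.

1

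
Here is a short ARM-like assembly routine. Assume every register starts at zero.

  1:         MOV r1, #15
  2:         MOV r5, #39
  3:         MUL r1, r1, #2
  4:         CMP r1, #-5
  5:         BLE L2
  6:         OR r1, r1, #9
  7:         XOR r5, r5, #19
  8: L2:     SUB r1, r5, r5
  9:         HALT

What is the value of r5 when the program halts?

MOV r1, #15 → r1=15
MOV r5, #39 → r5=39
MUL r1, r1, #2 → r1=15*2=30
CMP r1, #-5  (cmp 30,-5)
BLE L2: not taken
OR r1, r1, #9 → r1=30|9=31
XOR r5, r5, #19 → r5=39^19=52
SUB r1, r5, r5 → r1=52-52=0
halt.

52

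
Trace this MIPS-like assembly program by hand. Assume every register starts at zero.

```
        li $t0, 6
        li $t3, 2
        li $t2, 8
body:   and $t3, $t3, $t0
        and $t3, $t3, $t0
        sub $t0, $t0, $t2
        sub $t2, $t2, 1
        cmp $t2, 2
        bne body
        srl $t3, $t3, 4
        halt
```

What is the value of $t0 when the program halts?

after li $t0, 6: $t0=6
after li $t3, 2: $t3=2
after li $t2, 8: $t2=8
after and $t3, $t3, $t0: $t3=2&6=2
after and $t3, $t3, $t0: $t3=2&6=2
after sub $t0, $t0, $t2: $t0=6-8=-2
after sub $t2, $t2, 1: $t2=8-1=7
cmp $t2, 2  (cmp 7,2)
bne body: taken
after and $t3, $t3, $t0: $t3=2&(-2)=2
after and $t3, $t3, $t0: $t3=2&(-2)=2
after sub $t0, $t0, $t2: $t0=(-2)-7=-9
after sub $t2, $t2, 1: $t2=7-1=6
cmp $t2, 2  (cmp 6,2)
bne body: taken
after and $t3, $t3, $t0: $t3=2&(-9)=2
after and $t3, $t3, $t0: $t3=2&(-9)=2
after sub $t0, $t0, $t2: $t0=(-9)-6=-15
after sub $t2, $t2, 1: $t2=6-1=5
cmp $t2, 2  (cmp 5,2)
bne body: taken
after and $t3, $t3, $t0: $t3=2&(-15)=0
after and $t3, $t3, $t0: $t3=0&(-15)=0
after sub $t0, $t0, $t2: $t0=(-15)-5=-20
after sub $t2, $t2, 1: $t2=5-1=4
cmp $t2, 2  (cmp 4,2)
bne body: taken
after and $t3, $t3, $t0: $t3=0&(-20)=0
after and $t3, $t3, $t0: $t3=0&(-20)=0
after sub $t0, $t0, $t2: $t0=(-20)-4=-24
after sub $t2, $t2, 1: $t2=4-1=3
cmp $t2, 2  (cmp 3,2)
bne body: taken
after and $t3, $t3, $t0: $t3=0&(-24)=0
after and $t3, $t3, $t0: $t3=0&(-24)=0
after sub $t0, $t0, $t2: $t0=(-24)-3=-27
after sub $t2, $t2, 1: $t2=3-1=2
cmp $t2, 2  (cmp 2,2)
bne body: not taken
after srl $t3, $t3, 4: $t3=0>>4=0
halt.

-27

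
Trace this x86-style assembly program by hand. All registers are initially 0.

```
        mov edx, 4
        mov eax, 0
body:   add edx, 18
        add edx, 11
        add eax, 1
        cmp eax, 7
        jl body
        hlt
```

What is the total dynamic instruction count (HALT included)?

38

after mov edx, 4: edx=4
after mov eax, 0: eax=0
after add edx, 18: edx=4+18=22
after add edx, 11: edx=22+11=33
after add eax, 1: eax=0+1=1
cmp eax, 7  (cmp 1,7)
jl body: taken
after add edx, 18: edx=33+18=51
after add edx, 11: edx=51+11=62
after add eax, 1: eax=1+1=2
cmp eax, 7  (cmp 2,7)
jl body: taken
after add edx, 18: edx=62+18=80
after add edx, 11: edx=80+11=91
after add eax, 1: eax=2+1=3
cmp eax, 7  (cmp 3,7)
jl body: taken
after add edx, 18: edx=91+18=109
after add edx, 11: edx=109+11=120
after add eax, 1: eax=3+1=4
cmp eax, 7  (cmp 4,7)
jl body: taken
after add edx, 18: edx=120+18=138
after add edx, 11: edx=138+11=149
after add eax, 1: eax=4+1=5
cmp eax, 7  (cmp 5,7)
jl body: taken
after add edx, 18: edx=149+18=167
after add edx, 11: edx=167+11=178
after add eax, 1: eax=5+1=6
cmp eax, 7  (cmp 6,7)
jl body: taken
after add edx, 18: edx=178+18=196
after add edx, 11: edx=196+11=207
after add eax, 1: eax=6+1=7
cmp eax, 7  (cmp 7,7)
jl body: not taken
halt.
Total executed instructions: 38.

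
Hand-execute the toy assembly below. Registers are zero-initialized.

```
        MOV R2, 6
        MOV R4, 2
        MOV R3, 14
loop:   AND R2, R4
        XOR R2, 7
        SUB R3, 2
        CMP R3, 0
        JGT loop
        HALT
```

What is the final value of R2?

MOV R2, 6 → R2=6
MOV R4, 2 → R4=2
MOV R3, 14 → R3=14
AND R2, R4 → R2=6&2=2
XOR R2, 7 → R2=2^7=5
SUB R3, 2 → R3=14-2=12
CMP R3, 0  (cmp 12,0)
JGT loop: taken
AND R2, R4 → R2=5&2=0
XOR R2, 7 → R2=0^7=7
SUB R3, 2 → R3=12-2=10
CMP R3, 0  (cmp 10,0)
JGT loop: taken
AND R2, R4 → R2=7&2=2
XOR R2, 7 → R2=2^7=5
SUB R3, 2 → R3=10-2=8
CMP R3, 0  (cmp 8,0)
JGT loop: taken
AND R2, R4 → R2=5&2=0
XOR R2, 7 → R2=0^7=7
SUB R3, 2 → R3=8-2=6
CMP R3, 0  (cmp 6,0)
JGT loop: taken
AND R2, R4 → R2=7&2=2
XOR R2, 7 → R2=2^7=5
SUB R3, 2 → R3=6-2=4
CMP R3, 0  (cmp 4,0)
JGT loop: taken
AND R2, R4 → R2=5&2=0
XOR R2, 7 → R2=0^7=7
SUB R3, 2 → R3=4-2=2
CMP R3, 0  (cmp 2,0)
JGT loop: taken
AND R2, R4 → R2=7&2=2
XOR R2, 7 → R2=2^7=5
SUB R3, 2 → R3=2-2=0
CMP R3, 0  (cmp 0,0)
JGT loop: not taken
halt.

5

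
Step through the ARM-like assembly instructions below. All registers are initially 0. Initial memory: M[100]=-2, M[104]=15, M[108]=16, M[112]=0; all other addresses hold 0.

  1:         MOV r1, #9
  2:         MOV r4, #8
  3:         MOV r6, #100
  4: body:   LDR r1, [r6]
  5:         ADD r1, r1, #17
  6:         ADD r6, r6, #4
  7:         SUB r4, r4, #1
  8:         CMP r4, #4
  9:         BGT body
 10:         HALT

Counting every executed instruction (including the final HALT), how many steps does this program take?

28

MOV r1, #9 → r1=9
MOV r4, #8 → r4=8
MOV r6, #100 → r6=100
LDR r1, [r6] → r1=M[100]=-2
ADD r1, r1, #17 → r1=(-2)+17=15
ADD r6, r6, #4 → r6=100+4=104
SUB r4, r4, #1 → r4=8-1=7
CMP r4, #4  (cmp 7,4)
BGT body: taken
LDR r1, [r6] → r1=M[104]=15
ADD r1, r1, #17 → r1=15+17=32
ADD r6, r6, #4 → r6=104+4=108
SUB r4, r4, #1 → r4=7-1=6
CMP r4, #4  (cmp 6,4)
BGT body: taken
LDR r1, [r6] → r1=M[108]=16
ADD r1, r1, #17 → r1=16+17=33
ADD r6, r6, #4 → r6=108+4=112
SUB r4, r4, #1 → r4=6-1=5
CMP r4, #4  (cmp 5,4)
BGT body: taken
LDR r1, [r6] → r1=M[112]=0
ADD r1, r1, #17 → r1=0+17=17
ADD r6, r6, #4 → r6=112+4=116
SUB r4, r4, #1 → r4=5-1=4
CMP r4, #4  (cmp 4,4)
BGT body: not taken
halt.
Total executed instructions: 28.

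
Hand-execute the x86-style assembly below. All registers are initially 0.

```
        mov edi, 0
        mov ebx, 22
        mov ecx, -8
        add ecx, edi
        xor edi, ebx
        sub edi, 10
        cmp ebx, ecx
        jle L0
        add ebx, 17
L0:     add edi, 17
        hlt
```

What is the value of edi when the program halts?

edi=0
ebx=22
ecx=-8
ecx=(-8)+0=-8
edi=0^22=22
edi=22-10=12
cmp ebx, ecx  (cmp 22,-8)
jle L0: not taken
ebx=22+17=39
edi=12+17=29
halt.

29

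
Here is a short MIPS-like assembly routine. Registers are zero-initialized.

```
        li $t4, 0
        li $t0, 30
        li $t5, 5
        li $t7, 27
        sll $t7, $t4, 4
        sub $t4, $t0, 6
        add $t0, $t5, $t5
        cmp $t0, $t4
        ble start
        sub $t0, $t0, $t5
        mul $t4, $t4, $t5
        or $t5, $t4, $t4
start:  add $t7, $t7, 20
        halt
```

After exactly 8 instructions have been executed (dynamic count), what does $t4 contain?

after li $t4, 0: $t4=0
after li $t0, 30: $t0=30
after li $t5, 5: $t5=5
after li $t7, 27: $t7=27
after sll $t7, $t4, 4: $t7=0<<4=0
after sub $t4, $t0, 6: $t4=30-6=24
after add $t0, $t5, $t5: $t0=5+5=10
cmp $t0, $t4  (cmp 10,24)
After step 8: $t4 = 24.

24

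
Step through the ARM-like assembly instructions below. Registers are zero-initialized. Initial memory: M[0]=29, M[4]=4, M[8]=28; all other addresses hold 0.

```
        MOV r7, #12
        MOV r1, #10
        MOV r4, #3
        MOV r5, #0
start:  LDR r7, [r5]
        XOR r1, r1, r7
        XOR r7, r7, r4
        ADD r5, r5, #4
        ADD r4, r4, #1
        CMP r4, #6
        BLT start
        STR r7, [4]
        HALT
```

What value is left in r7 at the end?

25

r7=12
r1=10
r4=3
r5=0
r7=M[0]=29
r1=10^29=23
r7=29^3=30
r5=0+4=4
r4=3+1=4
CMP r4, #6  (cmp 4,6)
BLT start: taken
r7=M[4]=4
r1=23^4=19
r7=4^4=0
r5=4+4=8
r4=4+1=5
CMP r4, #6  (cmp 5,6)
BLT start: taken
r7=M[8]=28
r1=19^28=15
r7=28^5=25
r5=8+4=12
r4=5+1=6
CMP r4, #6  (cmp 6,6)
BLT start: not taken
STR r7, [4] → M[4]=25
halt.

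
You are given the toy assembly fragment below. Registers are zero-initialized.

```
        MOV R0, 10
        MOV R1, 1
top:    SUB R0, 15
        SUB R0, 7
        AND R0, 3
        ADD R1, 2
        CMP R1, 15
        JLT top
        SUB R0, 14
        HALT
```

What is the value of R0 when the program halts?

-14

after MOV R0, 10: R0=10
after MOV R1, 1: R1=1
after SUB R0, 15: R0=10-15=-5
after SUB R0, 7: R0=(-5)-7=-12
after AND R0, 3: R0=(-12)&3=0
after ADD R1, 2: R1=1+2=3
CMP R1, 15  (cmp 3,15)
JLT top: taken
after SUB R0, 15: R0=0-15=-15
after SUB R0, 7: R0=(-15)-7=-22
after AND R0, 3: R0=(-22)&3=2
after ADD R1, 2: R1=3+2=5
CMP R1, 15  (cmp 5,15)
JLT top: taken
after SUB R0, 15: R0=2-15=-13
after SUB R0, 7: R0=(-13)-7=-20
after AND R0, 3: R0=(-20)&3=0
after ADD R1, 2: R1=5+2=7
CMP R1, 15  (cmp 7,15)
JLT top: taken
after SUB R0, 15: R0=0-15=-15
after SUB R0, 7: R0=(-15)-7=-22
after AND R0, 3: R0=(-22)&3=2
after ADD R1, 2: R1=7+2=9
CMP R1, 15  (cmp 9,15)
JLT top: taken
after SUB R0, 15: R0=2-15=-13
after SUB R0, 7: R0=(-13)-7=-20
after AND R0, 3: R0=(-20)&3=0
after ADD R1, 2: R1=9+2=11
CMP R1, 15  (cmp 11,15)
JLT top: taken
after SUB R0, 15: R0=0-15=-15
after SUB R0, 7: R0=(-15)-7=-22
after AND R0, 3: R0=(-22)&3=2
after ADD R1, 2: R1=11+2=13
CMP R1, 15  (cmp 13,15)
JLT top: taken
after SUB R0, 15: R0=2-15=-13
after SUB R0, 7: R0=(-13)-7=-20
after AND R0, 3: R0=(-20)&3=0
after ADD R1, 2: R1=13+2=15
CMP R1, 15  (cmp 15,15)
JLT top: not taken
after SUB R0, 14: R0=0-14=-14
halt.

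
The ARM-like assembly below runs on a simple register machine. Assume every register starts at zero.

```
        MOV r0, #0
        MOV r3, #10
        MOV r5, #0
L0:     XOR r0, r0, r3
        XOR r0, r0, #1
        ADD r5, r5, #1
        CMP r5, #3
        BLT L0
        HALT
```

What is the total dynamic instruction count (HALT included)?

MOV r0, #0 → r0=0
MOV r3, #10 → r3=10
MOV r5, #0 → r5=0
XOR r0, r0, r3 → r0=0^10=10
XOR r0, r0, #1 → r0=10^1=11
ADD r5, r5, #1 → r5=0+1=1
CMP r5, #3  (cmp 1,3)
BLT L0: taken
XOR r0, r0, r3 → r0=11^10=1
XOR r0, r0, #1 → r0=1^1=0
ADD r5, r5, #1 → r5=1+1=2
CMP r5, #3  (cmp 2,3)
BLT L0: taken
XOR r0, r0, r3 → r0=0^10=10
XOR r0, r0, #1 → r0=10^1=11
ADD r5, r5, #1 → r5=2+1=3
CMP r5, #3  (cmp 3,3)
BLT L0: not taken
halt.
Total executed instructions: 19.

19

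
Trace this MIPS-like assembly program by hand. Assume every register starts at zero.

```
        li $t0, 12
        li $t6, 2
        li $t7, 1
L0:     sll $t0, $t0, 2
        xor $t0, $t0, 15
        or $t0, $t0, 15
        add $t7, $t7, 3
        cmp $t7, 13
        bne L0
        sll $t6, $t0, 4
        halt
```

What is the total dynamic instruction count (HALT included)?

$t0=12
$t6=2
$t7=1
$t0=12<<2=48
$t0=48^15=63
$t0=63|15=63
$t7=1+3=4
cmp $t7, 13  (cmp 4,13)
bne L0: taken
$t0=63<<2=252
$t0=252^15=243
$t0=243|15=255
$t7=4+3=7
cmp $t7, 13  (cmp 7,13)
bne L0: taken
$t0=255<<2=1020
$t0=1020^15=1011
$t0=1011|15=1023
$t7=7+3=10
cmp $t7, 13  (cmp 10,13)
bne L0: taken
$t0=1023<<2=4092
$t0=4092^15=4083
$t0=4083|15=4095
$t7=10+3=13
cmp $t7, 13  (cmp 13,13)
bne L0: not taken
$t6=4095<<4=65520
halt.
Total executed instructions: 29.

29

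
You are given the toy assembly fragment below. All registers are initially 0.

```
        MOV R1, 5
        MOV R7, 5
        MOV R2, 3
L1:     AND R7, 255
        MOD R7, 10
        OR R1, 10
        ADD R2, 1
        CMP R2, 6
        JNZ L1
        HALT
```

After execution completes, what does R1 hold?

MOV R1, 5 → R1=5
MOV R7, 5 → R7=5
MOV R2, 3 → R2=3
AND R7, 255 → R7=5&255=5
MOD R7, 10 → R7=5%10=5
OR R1, 10 → R1=5|10=15
ADD R2, 1 → R2=3+1=4
CMP R2, 6  (cmp 4,6)
JNZ L1: taken
AND R7, 255 → R7=5&255=5
MOD R7, 10 → R7=5%10=5
OR R1, 10 → R1=15|10=15
ADD R2, 1 → R2=4+1=5
CMP R2, 6  (cmp 5,6)
JNZ L1: taken
AND R7, 255 → R7=5&255=5
MOD R7, 10 → R7=5%10=5
OR R1, 10 → R1=15|10=15
ADD R2, 1 → R2=5+1=6
CMP R2, 6  (cmp 6,6)
JNZ L1: not taken
halt.

15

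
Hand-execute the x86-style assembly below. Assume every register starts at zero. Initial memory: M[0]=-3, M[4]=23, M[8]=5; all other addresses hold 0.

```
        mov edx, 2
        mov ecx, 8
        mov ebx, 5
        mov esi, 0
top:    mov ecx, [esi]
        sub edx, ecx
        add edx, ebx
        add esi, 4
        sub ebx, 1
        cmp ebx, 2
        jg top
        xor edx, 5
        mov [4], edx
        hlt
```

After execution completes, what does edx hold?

-16

mov edx, 2 → edx=2
mov ecx, 8 → ecx=8
mov ebx, 5 → ebx=5
mov esi, 0 → esi=0
mov ecx, [esi] → ecx=M[0]=-3
sub edx, ecx → edx=2-(-3)=5
add edx, ebx → edx=5+5=10
add esi, 4 → esi=0+4=4
sub ebx, 1 → ebx=5-1=4
cmp ebx, 2  (cmp 4,2)
jg top: taken
mov ecx, [esi] → ecx=M[4]=23
sub edx, ecx → edx=10-23=-13
add edx, ebx → edx=(-13)+4=-9
add esi, 4 → esi=4+4=8
sub ebx, 1 → ebx=4-1=3
cmp ebx, 2  (cmp 3,2)
jg top: taken
mov ecx, [esi] → ecx=M[8]=5
sub edx, ecx → edx=(-9)-5=-14
add edx, ebx → edx=(-14)+3=-11
add esi, 4 → esi=8+4=12
sub ebx, 1 → ebx=3-1=2
cmp ebx, 2  (cmp 2,2)
jg top: not taken
xor edx, 5 → edx=(-11)^5=-16
mov [4], edx → M[4]=-16
halt.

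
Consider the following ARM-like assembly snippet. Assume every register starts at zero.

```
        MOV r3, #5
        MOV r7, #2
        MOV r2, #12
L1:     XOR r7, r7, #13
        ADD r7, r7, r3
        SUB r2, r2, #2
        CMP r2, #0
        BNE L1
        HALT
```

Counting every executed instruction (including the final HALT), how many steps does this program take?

MOV r3, #5 → r3=5
MOV r7, #2 → r7=2
MOV r2, #12 → r2=12
XOR r7, r7, #13 → r7=2^13=15
ADD r7, r7, r3 → r7=15+5=20
SUB r2, r2, #2 → r2=12-2=10
CMP r2, #0  (cmp 10,0)
BNE L1: taken
XOR r7, r7, #13 → r7=20^13=25
ADD r7, r7, r3 → r7=25+5=30
SUB r2, r2, #2 → r2=10-2=8
CMP r2, #0  (cmp 8,0)
BNE L1: taken
XOR r7, r7, #13 → r7=30^13=19
ADD r7, r7, r3 → r7=19+5=24
SUB r2, r2, #2 → r2=8-2=6
CMP r2, #0  (cmp 6,0)
BNE L1: taken
XOR r7, r7, #13 → r7=24^13=21
ADD r7, r7, r3 → r7=21+5=26
SUB r2, r2, #2 → r2=6-2=4
CMP r2, #0  (cmp 4,0)
BNE L1: taken
XOR r7, r7, #13 → r7=26^13=23
ADD r7, r7, r3 → r7=23+5=28
SUB r2, r2, #2 → r2=4-2=2
CMP r2, #0  (cmp 2,0)
BNE L1: taken
XOR r7, r7, #13 → r7=28^13=17
ADD r7, r7, r3 → r7=17+5=22
SUB r2, r2, #2 → r2=2-2=0
CMP r2, #0  (cmp 0,0)
BNE L1: not taken
halt.
Total executed instructions: 34.

34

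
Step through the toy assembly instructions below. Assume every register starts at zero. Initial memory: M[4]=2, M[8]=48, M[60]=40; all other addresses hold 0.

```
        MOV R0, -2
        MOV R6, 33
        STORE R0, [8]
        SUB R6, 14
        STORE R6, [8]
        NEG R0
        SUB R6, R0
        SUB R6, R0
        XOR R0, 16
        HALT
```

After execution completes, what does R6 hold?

15

after MOV R0, -2: R0=-2
after MOV R6, 33: R6=33
STORE R0, [8] → M[8]=-2
after SUB R6, 14: R6=33-14=19
STORE R6, [8] → M[8]=19
after NEG R0: R0=-(-2)=2
after SUB R6, R0: R6=19-2=17
after SUB R6, R0: R6=17-2=15
after XOR R0, 16: R0=2^16=18
halt.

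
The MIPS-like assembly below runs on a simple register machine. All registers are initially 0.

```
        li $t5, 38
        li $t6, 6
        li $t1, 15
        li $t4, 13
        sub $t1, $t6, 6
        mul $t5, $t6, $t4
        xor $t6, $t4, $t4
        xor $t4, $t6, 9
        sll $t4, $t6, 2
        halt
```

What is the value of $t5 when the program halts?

78

after li $t5, 38: $t5=38
after li $t6, 6: $t6=6
after li $t1, 15: $t1=15
after li $t4, 13: $t4=13
after sub $t1, $t6, 6: $t1=6-6=0
after mul $t5, $t6, $t4: $t5=6*13=78
after xor $t6, $t4, $t4: $t6=13^13=0
after xor $t4, $t6, 9: $t4=0^9=9
after sll $t4, $t6, 2: $t4=0<<2=0
halt.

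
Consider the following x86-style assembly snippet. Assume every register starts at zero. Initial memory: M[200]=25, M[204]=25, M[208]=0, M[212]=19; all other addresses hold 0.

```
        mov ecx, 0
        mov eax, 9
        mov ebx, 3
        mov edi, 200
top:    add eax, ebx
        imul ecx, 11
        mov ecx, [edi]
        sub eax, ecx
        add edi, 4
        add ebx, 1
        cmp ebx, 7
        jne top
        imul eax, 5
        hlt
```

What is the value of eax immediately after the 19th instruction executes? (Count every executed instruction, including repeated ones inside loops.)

-34

after mov ecx, 0: ecx=0
after mov eax, 9: eax=9
after mov ebx, 3: ebx=3
after mov edi, 200: edi=200
after add eax, ebx: eax=9+3=12
after imul ecx, 11: ecx=0*11=0
after mov ecx, [edi]: ecx=M[200]=25
after sub eax, ecx: eax=12-25=-13
after add edi, 4: edi=200+4=204
after add ebx, 1: ebx=3+1=4
cmp ebx, 7  (cmp 4,7)
jne top: taken
after add eax, ebx: eax=(-13)+4=-9
after imul ecx, 11: ecx=25*11=275
after mov ecx, [edi]: ecx=M[204]=25
after sub eax, ecx: eax=(-9)-25=-34
after add edi, 4: edi=204+4=208
after add ebx, 1: ebx=4+1=5
cmp ebx, 7  (cmp 5,7)
After step 19: eax = -34.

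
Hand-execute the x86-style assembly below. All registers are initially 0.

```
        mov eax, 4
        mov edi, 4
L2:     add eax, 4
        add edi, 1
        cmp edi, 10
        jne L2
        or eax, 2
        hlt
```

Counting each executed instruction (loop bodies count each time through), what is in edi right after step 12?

7

after mov eax, 4: eax=4
after mov edi, 4: edi=4
after add eax, 4: eax=4+4=8
after add edi, 1: edi=4+1=5
cmp edi, 10  (cmp 5,10)
jne L2: taken
after add eax, 4: eax=8+4=12
after add edi, 1: edi=5+1=6
cmp edi, 10  (cmp 6,10)
jne L2: taken
after add eax, 4: eax=12+4=16
after add edi, 1: edi=6+1=7
After step 12: edi = 7.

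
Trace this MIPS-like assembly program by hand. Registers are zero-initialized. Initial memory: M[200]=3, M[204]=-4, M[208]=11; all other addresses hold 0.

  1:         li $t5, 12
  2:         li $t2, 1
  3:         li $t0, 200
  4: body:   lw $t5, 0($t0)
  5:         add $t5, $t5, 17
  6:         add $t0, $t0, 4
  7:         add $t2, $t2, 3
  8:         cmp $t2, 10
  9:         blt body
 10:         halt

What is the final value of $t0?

212

li $t5, 12 → $t5=12
li $t2, 1 → $t2=1
li $t0, 200 → $t0=200
lw $t5, 0($t0) → $t5=M[200]=3
add $t5, $t5, 17 → $t5=3+17=20
add $t0, $t0, 4 → $t0=200+4=204
add $t2, $t2, 3 → $t2=1+3=4
cmp $t2, 10  (cmp 4,10)
blt body: taken
lw $t5, 0($t0) → $t5=M[204]=-4
add $t5, $t5, 17 → $t5=(-4)+17=13
add $t0, $t0, 4 → $t0=204+4=208
add $t2, $t2, 3 → $t2=4+3=7
cmp $t2, 10  (cmp 7,10)
blt body: taken
lw $t5, 0($t0) → $t5=M[208]=11
add $t5, $t5, 17 → $t5=11+17=28
add $t0, $t0, 4 → $t0=208+4=212
add $t2, $t2, 3 → $t2=7+3=10
cmp $t2, 10  (cmp 10,10)
blt body: not taken
halt.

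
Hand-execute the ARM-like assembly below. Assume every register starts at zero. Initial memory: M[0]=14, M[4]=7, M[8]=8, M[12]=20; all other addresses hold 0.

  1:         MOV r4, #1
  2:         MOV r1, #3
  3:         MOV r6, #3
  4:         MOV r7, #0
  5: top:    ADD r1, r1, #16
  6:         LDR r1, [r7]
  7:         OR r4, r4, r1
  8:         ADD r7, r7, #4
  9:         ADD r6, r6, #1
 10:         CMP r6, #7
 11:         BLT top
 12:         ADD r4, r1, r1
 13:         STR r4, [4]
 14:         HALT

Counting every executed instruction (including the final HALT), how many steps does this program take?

35

r4=1
r1=3
r6=3
r7=0
r1=3+16=19
r1=M[0]=14
r4=1|14=15
r7=0+4=4
r6=3+1=4
CMP r6, #7  (cmp 4,7)
BLT top: taken
r1=14+16=30
r1=M[4]=7
r4=15|7=15
r7=4+4=8
r6=4+1=5
CMP r6, #7  (cmp 5,7)
BLT top: taken
r1=7+16=23
r1=M[8]=8
r4=15|8=15
r7=8+4=12
r6=5+1=6
CMP r6, #7  (cmp 6,7)
BLT top: taken
r1=8+16=24
r1=M[12]=20
r4=15|20=31
r7=12+4=16
r6=6+1=7
CMP r6, #7  (cmp 7,7)
BLT top: not taken
r4=20+20=40
STR r4, [4] → M[4]=40
halt.
Total executed instructions: 35.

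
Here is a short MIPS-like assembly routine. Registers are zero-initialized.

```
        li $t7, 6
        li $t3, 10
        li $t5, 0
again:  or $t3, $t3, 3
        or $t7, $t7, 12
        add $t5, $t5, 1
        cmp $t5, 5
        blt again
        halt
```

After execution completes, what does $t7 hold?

14

$t7=6
$t3=10
$t5=0
$t3=10|3=11
$t7=6|12=14
$t5=0+1=1
cmp $t5, 5  (cmp 1,5)
blt again: taken
$t3=11|3=11
$t7=14|12=14
$t5=1+1=2
cmp $t5, 5  (cmp 2,5)
blt again: taken
$t3=11|3=11
$t7=14|12=14
$t5=2+1=3
cmp $t5, 5  (cmp 3,5)
blt again: taken
$t3=11|3=11
$t7=14|12=14
$t5=3+1=4
cmp $t5, 5  (cmp 4,5)
blt again: taken
$t3=11|3=11
$t7=14|12=14
$t5=4+1=5
cmp $t5, 5  (cmp 5,5)
blt again: not taken
halt.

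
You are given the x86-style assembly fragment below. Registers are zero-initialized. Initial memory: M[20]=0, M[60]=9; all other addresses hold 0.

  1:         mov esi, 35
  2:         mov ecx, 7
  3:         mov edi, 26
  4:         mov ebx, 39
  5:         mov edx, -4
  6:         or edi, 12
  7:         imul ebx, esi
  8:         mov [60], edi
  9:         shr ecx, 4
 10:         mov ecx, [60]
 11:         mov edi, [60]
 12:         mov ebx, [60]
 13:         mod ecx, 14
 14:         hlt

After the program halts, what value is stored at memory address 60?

mov esi, 35 → esi=35
mov ecx, 7 → ecx=7
mov edi, 26 → edi=26
mov ebx, 39 → ebx=39
mov edx, -4 → edx=-4
or edi, 12 → edi=26|12=30
imul ebx, esi → ebx=39*35=1365
mov [60], edi → M[60]=30
shr ecx, 4 → ecx=7>>4=0
mov ecx, [60] → ecx=M[60]=30
mov edi, [60] → edi=M[60]=30
mov ebx, [60] → ebx=M[60]=30
mod ecx, 14 → ecx=30%14=2
halt.

30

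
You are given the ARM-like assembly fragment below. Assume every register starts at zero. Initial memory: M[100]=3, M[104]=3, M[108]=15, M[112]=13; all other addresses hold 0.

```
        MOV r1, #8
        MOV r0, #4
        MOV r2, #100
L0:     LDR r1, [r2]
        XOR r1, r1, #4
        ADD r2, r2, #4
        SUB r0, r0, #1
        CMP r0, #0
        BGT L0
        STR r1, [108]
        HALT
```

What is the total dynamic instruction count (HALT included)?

29

r1=8
r0=4
r2=100
r1=M[100]=3
r1=3^4=7
r2=100+4=104
r0=4-1=3
CMP r0, #0  (cmp 3,0)
BGT L0: taken
r1=M[104]=3
r1=3^4=7
r2=104+4=108
r0=3-1=2
CMP r0, #0  (cmp 2,0)
BGT L0: taken
r1=M[108]=15
r1=15^4=11
r2=108+4=112
r0=2-1=1
CMP r0, #0  (cmp 1,0)
BGT L0: taken
r1=M[112]=13
r1=13^4=9
r2=112+4=116
r0=1-1=0
CMP r0, #0  (cmp 0,0)
BGT L0: not taken
STR r1, [108] → M[108]=9
halt.
Total executed instructions: 29.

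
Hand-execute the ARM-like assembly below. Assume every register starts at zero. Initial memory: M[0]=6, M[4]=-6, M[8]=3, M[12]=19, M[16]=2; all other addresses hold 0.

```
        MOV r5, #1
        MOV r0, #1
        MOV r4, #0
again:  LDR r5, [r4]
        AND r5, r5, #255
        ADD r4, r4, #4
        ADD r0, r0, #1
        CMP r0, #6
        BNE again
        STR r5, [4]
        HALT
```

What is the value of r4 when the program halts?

20

after MOV r5, #1: r5=1
after MOV r0, #1: r0=1
after MOV r4, #0: r4=0
after LDR r5, [r4]: r5=M[0]=6
after AND r5, r5, #255: r5=6&255=6
after ADD r4, r4, #4: r4=0+4=4
after ADD r0, r0, #1: r0=1+1=2
CMP r0, #6  (cmp 2,6)
BNE again: taken
after LDR r5, [r4]: r5=M[4]=-6
after AND r5, r5, #255: r5=(-6)&255=250
after ADD r4, r4, #4: r4=4+4=8
after ADD r0, r0, #1: r0=2+1=3
CMP r0, #6  (cmp 3,6)
BNE again: taken
after LDR r5, [r4]: r5=M[8]=3
after AND r5, r5, #255: r5=3&255=3
after ADD r4, r4, #4: r4=8+4=12
after ADD r0, r0, #1: r0=3+1=4
CMP r0, #6  (cmp 4,6)
BNE again: taken
after LDR r5, [r4]: r5=M[12]=19
after AND r5, r5, #255: r5=19&255=19
after ADD r4, r4, #4: r4=12+4=16
after ADD r0, r0, #1: r0=4+1=5
CMP r0, #6  (cmp 5,6)
BNE again: taken
after LDR r5, [r4]: r5=M[16]=2
after AND r5, r5, #255: r5=2&255=2
after ADD r4, r4, #4: r4=16+4=20
after ADD r0, r0, #1: r0=5+1=6
CMP r0, #6  (cmp 6,6)
BNE again: not taken
STR r5, [4] → M[4]=2
halt.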